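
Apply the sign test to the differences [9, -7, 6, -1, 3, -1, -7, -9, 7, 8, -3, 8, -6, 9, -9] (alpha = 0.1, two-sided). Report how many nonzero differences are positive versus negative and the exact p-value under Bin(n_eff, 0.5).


Step 1: Discard zero differences. Original n = 15; n_eff = number of nonzero differences = 15.
Nonzero differences (with sign): +9, -7, +6, -1, +3, -1, -7, -9, +7, +8, -3, +8, -6, +9, -9
Step 2: Count signs: positive = 7, negative = 8.
Step 3: Under H0: P(positive) = 0.5, so the number of positives S ~ Bin(15, 0.5).
Step 4: Two-sided exact p-value = sum of Bin(15,0.5) probabilities at or below the observed probability = 1.000000.
Step 5: alpha = 0.1. fail to reject H0.

n_eff = 15, pos = 7, neg = 8, p = 1.000000, fail to reject H0.


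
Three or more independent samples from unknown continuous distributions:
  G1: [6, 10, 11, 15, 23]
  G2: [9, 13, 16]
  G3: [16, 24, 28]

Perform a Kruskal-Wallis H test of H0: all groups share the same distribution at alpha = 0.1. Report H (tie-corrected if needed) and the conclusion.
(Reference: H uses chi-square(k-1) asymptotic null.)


Step 1: Combine all N = 11 observations and assign midranks.
sorted (value, group, rank): (6,G1,1), (9,G2,2), (10,G1,3), (11,G1,4), (13,G2,5), (15,G1,6), (16,G2,7.5), (16,G3,7.5), (23,G1,9), (24,G3,10), (28,G3,11)
Step 2: Sum ranks within each group.
R_1 = 23 (n_1 = 5)
R_2 = 14.5 (n_2 = 3)
R_3 = 28.5 (n_3 = 3)
Step 3: H = 12/(N(N+1)) * sum(R_i^2/n_i) - 3(N+1)
     = 12/(11*12) * (23^2/5 + 14.5^2/3 + 28.5^2/3) - 3*12
     = 0.090909 * 446.633 - 36
     = 4.603030.
Step 4: Ties present; correction factor C = 1 - 6/(11^3 - 11) = 0.995455. Corrected H = 4.603030 / 0.995455 = 4.624049.
Step 5: Under H0, H ~ chi^2(2); p-value = 0.099061.
Step 6: alpha = 0.1. reject H0.

H = 4.6240, df = 2, p = 0.099061, reject H0.


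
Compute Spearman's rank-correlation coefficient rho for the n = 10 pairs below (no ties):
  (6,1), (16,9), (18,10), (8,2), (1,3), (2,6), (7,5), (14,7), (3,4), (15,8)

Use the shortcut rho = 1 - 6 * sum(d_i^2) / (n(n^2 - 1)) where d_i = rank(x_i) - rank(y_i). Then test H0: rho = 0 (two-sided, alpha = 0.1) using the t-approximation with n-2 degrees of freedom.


Step 1: Rank x and y separately (midranks; no ties here).
rank(x): 6->4, 16->9, 18->10, 8->6, 1->1, 2->2, 7->5, 14->7, 3->3, 15->8
rank(y): 1->1, 9->9, 10->10, 2->2, 3->3, 6->6, 5->5, 7->7, 4->4, 8->8
Step 2: d_i = R_x(i) - R_y(i); compute d_i^2.
  (4-1)^2=9, (9-9)^2=0, (10-10)^2=0, (6-2)^2=16, (1-3)^2=4, (2-6)^2=16, (5-5)^2=0, (7-7)^2=0, (3-4)^2=1, (8-8)^2=0
sum(d^2) = 46.
Step 3: rho = 1 - 6*46 / (10*(10^2 - 1)) = 1 - 276/990 = 0.721212.
Step 4: Under H0, t = rho * sqrt((n-2)/(1-rho^2)) = 2.9448 ~ t(8).
Step 5: Two-sided p-value from the t-distribution with 8 df = 0.018573.
Step 6: alpha = 0.1. reject H0.

rho = 0.7212, p = 0.018573, reject H0 at alpha = 0.1.


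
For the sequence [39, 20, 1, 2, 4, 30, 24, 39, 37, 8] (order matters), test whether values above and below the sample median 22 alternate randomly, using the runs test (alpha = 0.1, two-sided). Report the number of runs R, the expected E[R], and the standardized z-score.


Step 1: Compute median = 22; label A = above, B = below.
Labels in order: ABBBBAAAAB  (n_A = 5, n_B = 5)
Step 2: Count runs R = 4.
Step 3: Under H0 (random ordering), E[R] = 2*n_A*n_B/(n_A+n_B) + 1 = 2*5*5/10 + 1 = 6.0000.
        Var[R] = 2*n_A*n_B*(2*n_A*n_B - n_A - n_B) / ((n_A+n_B)^2 * (n_A+n_B-1)) = 2000/900 = 2.2222.
        SD[R] = 1.4907.
Step 4: Continuity-corrected z = (R + 0.5 - E[R]) / SD[R] = (4 + 0.5 - 6.0000) / 1.4907 = -1.0062.
Step 5: Two-sided p-value via normal approximation = 2*(1 - Phi(|z|)) = 0.314305.
Step 6: alpha = 0.1. fail to reject H0.

R = 4, z = -1.0062, p = 0.314305, fail to reject H0.


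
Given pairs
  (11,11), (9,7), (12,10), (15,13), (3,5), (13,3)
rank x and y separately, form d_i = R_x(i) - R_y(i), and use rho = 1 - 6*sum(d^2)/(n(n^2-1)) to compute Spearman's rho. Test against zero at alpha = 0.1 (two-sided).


Step 1: Rank x and y separately (midranks; no ties here).
rank(x): 11->3, 9->2, 12->4, 15->6, 3->1, 13->5
rank(y): 11->5, 7->3, 10->4, 13->6, 5->2, 3->1
Step 2: d_i = R_x(i) - R_y(i); compute d_i^2.
  (3-5)^2=4, (2-3)^2=1, (4-4)^2=0, (6-6)^2=0, (1-2)^2=1, (5-1)^2=16
sum(d^2) = 22.
Step 3: rho = 1 - 6*22 / (6*(6^2 - 1)) = 1 - 132/210 = 0.371429.
Step 4: Under H0, t = rho * sqrt((n-2)/(1-rho^2)) = 0.8001 ~ t(4).
Step 5: Two-sided p-value from the t-distribution with 4 df = 0.468478.
Step 6: alpha = 0.1. fail to reject H0.

rho = 0.3714, p = 0.468478, fail to reject H0 at alpha = 0.1.


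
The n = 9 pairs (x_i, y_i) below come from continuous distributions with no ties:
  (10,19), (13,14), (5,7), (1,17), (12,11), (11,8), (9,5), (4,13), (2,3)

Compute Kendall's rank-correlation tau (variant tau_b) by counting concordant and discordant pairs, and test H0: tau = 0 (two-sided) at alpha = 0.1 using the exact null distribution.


Step 1: Enumerate the 36 unordered pairs (i,j) with i<j and classify each by sign(x_j-x_i) * sign(y_j-y_i).
  (1,2):dx=+3,dy=-5->D; (1,3):dx=-5,dy=-12->C; (1,4):dx=-9,dy=-2->C; (1,5):dx=+2,dy=-8->D
  (1,6):dx=+1,dy=-11->D; (1,7):dx=-1,dy=-14->C; (1,8):dx=-6,dy=-6->C; (1,9):dx=-8,dy=-16->C
  (2,3):dx=-8,dy=-7->C; (2,4):dx=-12,dy=+3->D; (2,5):dx=-1,dy=-3->C; (2,6):dx=-2,dy=-6->C
  (2,7):dx=-4,dy=-9->C; (2,8):dx=-9,dy=-1->C; (2,9):dx=-11,dy=-11->C; (3,4):dx=-4,dy=+10->D
  (3,5):dx=+7,dy=+4->C; (3,6):dx=+6,dy=+1->C; (3,7):dx=+4,dy=-2->D; (3,8):dx=-1,dy=+6->D
  (3,9):dx=-3,dy=-4->C; (4,5):dx=+11,dy=-6->D; (4,6):dx=+10,dy=-9->D; (4,7):dx=+8,dy=-12->D
  (4,8):dx=+3,dy=-4->D; (4,9):dx=+1,dy=-14->D; (5,6):dx=-1,dy=-3->C; (5,7):dx=-3,dy=-6->C
  (5,8):dx=-8,dy=+2->D; (5,9):dx=-10,dy=-8->C; (6,7):dx=-2,dy=-3->C; (6,8):dx=-7,dy=+5->D
  (6,9):dx=-9,dy=-5->C; (7,8):dx=-5,dy=+8->D; (7,9):dx=-7,dy=-2->C; (8,9):dx=-2,dy=-10->C
Step 2: C = 21, D = 15, total pairs = 36.
Step 3: tau = (C - D)/(n(n-1)/2) = (21 - 15)/36 = 0.166667.
Step 4: Exact two-sided p-value (enumerate n! = 362880 permutations of y under H0): p = 0.612202.
Step 5: alpha = 0.1. fail to reject H0.

tau_b = 0.1667 (C=21, D=15), p = 0.612202, fail to reject H0.


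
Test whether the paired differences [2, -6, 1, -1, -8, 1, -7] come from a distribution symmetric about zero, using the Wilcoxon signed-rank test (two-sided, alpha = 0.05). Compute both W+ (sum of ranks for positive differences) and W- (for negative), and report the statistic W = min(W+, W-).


Step 1: Drop any zero differences (none here) and take |d_i|.
|d| = [2, 6, 1, 1, 8, 1, 7]
Step 2: Midrank |d_i| (ties get averaged ranks).
ranks: |2|->4, |6|->5, |1|->2, |1|->2, |8|->7, |1|->2, |7|->6
Step 3: Attach original signs; sum ranks with positive sign and with negative sign.
W+ = 4 + 2 + 2 = 8
W- = 5 + 2 + 7 + 6 = 20
(Check: W+ + W- = 28 should equal n(n+1)/2 = 28.)
Step 4: Test statistic W = min(W+, W-) = 8.
Step 5: Ties in |d|, so use the tie-corrected normal approximation.
        E[W] = n(n+1)/4 = 7*8/4 = 14.
        Tie groups: |d|=1 (t=3); sum(t^3 - t) = 24.
        Var[W] = n(n+1)(2n+1)/24 - sum(t^3-t)/48 = 840/24 - 24/48 = 34.5.
        z = (W - E[W]) / sqrt(Var[W]) = (8 - 14) / 5.8737 = -1.0215.
        Two-sided p = 2*Phi(z) = 0.307014.
Step 6: alpha = 0.05. fail to reject H0.

W+ = 8, W- = 20, W = min = 8, p = 0.307014, fail to reject H0.


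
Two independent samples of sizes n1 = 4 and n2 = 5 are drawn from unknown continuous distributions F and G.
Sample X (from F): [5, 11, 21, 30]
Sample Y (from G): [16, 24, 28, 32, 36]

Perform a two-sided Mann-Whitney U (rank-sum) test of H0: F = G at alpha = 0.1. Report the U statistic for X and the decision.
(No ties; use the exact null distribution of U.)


Step 1: Combine and sort all 9 observations; assign midranks.
sorted (value, group): (5,X), (11,X), (16,Y), (21,X), (24,Y), (28,Y), (30,X), (32,Y), (36,Y)
ranks: 5->1, 11->2, 16->3, 21->4, 24->5, 28->6, 30->7, 32->8, 36->9
Step 2: Rank sum for X: R1 = 1 + 2 + 4 + 7 = 14.
Step 3: U_X = R1 - n1(n1+1)/2 = 14 - 4*5/2 = 14 - 10 = 4.
       U_Y = n1*n2 - U_X = 20 - 4 = 16.
Step 4: No ties, so the exact null distribution of U (based on enumerating the C(9,4) = 126 equally likely rank assignments) gives the two-sided p-value.
Step 5: p-value = 0.190476; compare to alpha = 0.1. fail to reject H0.

U_X = 4, p = 0.190476, fail to reject H0 at alpha = 0.1.


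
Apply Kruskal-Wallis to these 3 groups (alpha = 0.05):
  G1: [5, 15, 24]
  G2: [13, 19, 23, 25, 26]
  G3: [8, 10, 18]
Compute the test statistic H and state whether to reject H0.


Step 1: Combine all N = 11 observations and assign midranks.
sorted (value, group, rank): (5,G1,1), (8,G3,2), (10,G3,3), (13,G2,4), (15,G1,5), (18,G3,6), (19,G2,7), (23,G2,8), (24,G1,9), (25,G2,10), (26,G2,11)
Step 2: Sum ranks within each group.
R_1 = 15 (n_1 = 3)
R_2 = 40 (n_2 = 5)
R_3 = 11 (n_3 = 3)
Step 3: H = 12/(N(N+1)) * sum(R_i^2/n_i) - 3(N+1)
     = 12/(11*12) * (15^2/3 + 40^2/5 + 11^2/3) - 3*12
     = 0.090909 * 435.333 - 36
     = 3.575758.
Step 4: No ties, so H is used without correction.
Step 5: Under H0, H ~ chi^2(2); p-value = 0.167315.
Step 6: alpha = 0.05. fail to reject H0.

H = 3.5758, df = 2, p = 0.167315, fail to reject H0.


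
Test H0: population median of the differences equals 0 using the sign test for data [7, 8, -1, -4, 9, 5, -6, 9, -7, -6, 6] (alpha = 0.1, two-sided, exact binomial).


Step 1: Discard zero differences. Original n = 11; n_eff = number of nonzero differences = 11.
Nonzero differences (with sign): +7, +8, -1, -4, +9, +5, -6, +9, -7, -6, +6
Step 2: Count signs: positive = 6, negative = 5.
Step 3: Under H0: P(positive) = 0.5, so the number of positives S ~ Bin(11, 0.5).
Step 4: Two-sided exact p-value = sum of Bin(11,0.5) probabilities at or below the observed probability = 1.000000.
Step 5: alpha = 0.1. fail to reject H0.

n_eff = 11, pos = 6, neg = 5, p = 1.000000, fail to reject H0.


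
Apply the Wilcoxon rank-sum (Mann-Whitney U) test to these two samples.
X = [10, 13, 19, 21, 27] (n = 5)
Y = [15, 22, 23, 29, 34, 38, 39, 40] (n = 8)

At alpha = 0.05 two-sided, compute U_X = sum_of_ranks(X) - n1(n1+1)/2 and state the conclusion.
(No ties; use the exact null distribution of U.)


Step 1: Combine and sort all 13 observations; assign midranks.
sorted (value, group): (10,X), (13,X), (15,Y), (19,X), (21,X), (22,Y), (23,Y), (27,X), (29,Y), (34,Y), (38,Y), (39,Y), (40,Y)
ranks: 10->1, 13->2, 15->3, 19->4, 21->5, 22->6, 23->7, 27->8, 29->9, 34->10, 38->11, 39->12, 40->13
Step 2: Rank sum for X: R1 = 1 + 2 + 4 + 5 + 8 = 20.
Step 3: U_X = R1 - n1(n1+1)/2 = 20 - 5*6/2 = 20 - 15 = 5.
       U_Y = n1*n2 - U_X = 40 - 5 = 35.
Step 4: No ties, so the exact null distribution of U (based on enumerating the C(13,5) = 1287 equally likely rank assignments) gives the two-sided p-value.
Step 5: p-value = 0.029526; compare to alpha = 0.05. reject H0.

U_X = 5, p = 0.029526, reject H0 at alpha = 0.05.


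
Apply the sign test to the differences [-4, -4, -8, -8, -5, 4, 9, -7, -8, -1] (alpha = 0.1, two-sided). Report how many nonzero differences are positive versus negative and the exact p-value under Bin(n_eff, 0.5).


Step 1: Discard zero differences. Original n = 10; n_eff = number of nonzero differences = 10.
Nonzero differences (with sign): -4, -4, -8, -8, -5, +4, +9, -7, -8, -1
Step 2: Count signs: positive = 2, negative = 8.
Step 3: Under H0: P(positive) = 0.5, so the number of positives S ~ Bin(10, 0.5).
Step 4: Two-sided exact p-value = sum of Bin(10,0.5) probabilities at or below the observed probability = 0.109375.
Step 5: alpha = 0.1. fail to reject H0.

n_eff = 10, pos = 2, neg = 8, p = 0.109375, fail to reject H0.


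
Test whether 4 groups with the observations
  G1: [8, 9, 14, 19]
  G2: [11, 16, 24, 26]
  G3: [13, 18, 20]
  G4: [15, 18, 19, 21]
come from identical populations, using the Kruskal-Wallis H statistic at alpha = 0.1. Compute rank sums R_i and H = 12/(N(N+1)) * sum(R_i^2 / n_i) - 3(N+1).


Step 1: Combine all N = 15 observations and assign midranks.
sorted (value, group, rank): (8,G1,1), (9,G1,2), (11,G2,3), (13,G3,4), (14,G1,5), (15,G4,6), (16,G2,7), (18,G3,8.5), (18,G4,8.5), (19,G1,10.5), (19,G4,10.5), (20,G3,12), (21,G4,13), (24,G2,14), (26,G2,15)
Step 2: Sum ranks within each group.
R_1 = 18.5 (n_1 = 4)
R_2 = 39 (n_2 = 4)
R_3 = 24.5 (n_3 = 3)
R_4 = 38 (n_4 = 4)
Step 3: H = 12/(N(N+1)) * sum(R_i^2/n_i) - 3(N+1)
     = 12/(15*16) * (18.5^2/4 + 39^2/4 + 24.5^2/3 + 38^2/4) - 3*16
     = 0.050000 * 1026.9 - 48
     = 3.344792.
Step 4: Ties present; correction factor C = 1 - 12/(15^3 - 15) = 0.996429. Corrected H = 3.344792 / 0.996429 = 3.356780.
Step 5: Under H0, H ~ chi^2(3); p-value = 0.339818.
Step 6: alpha = 0.1. fail to reject H0.

H = 3.3568, df = 3, p = 0.339818, fail to reject H0.


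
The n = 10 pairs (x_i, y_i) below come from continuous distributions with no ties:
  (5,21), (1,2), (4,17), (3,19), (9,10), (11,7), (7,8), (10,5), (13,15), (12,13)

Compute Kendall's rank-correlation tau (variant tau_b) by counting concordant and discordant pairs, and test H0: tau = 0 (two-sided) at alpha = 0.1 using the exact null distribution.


Step 1: Enumerate the 45 unordered pairs (i,j) with i<j and classify each by sign(x_j-x_i) * sign(y_j-y_i).
  (1,2):dx=-4,dy=-19->C; (1,3):dx=-1,dy=-4->C; (1,4):dx=-2,dy=-2->C; (1,5):dx=+4,dy=-11->D
  (1,6):dx=+6,dy=-14->D; (1,7):dx=+2,dy=-13->D; (1,8):dx=+5,dy=-16->D; (1,9):dx=+8,dy=-6->D
  (1,10):dx=+7,dy=-8->D; (2,3):dx=+3,dy=+15->C; (2,4):dx=+2,dy=+17->C; (2,5):dx=+8,dy=+8->C
  (2,6):dx=+10,dy=+5->C; (2,7):dx=+6,dy=+6->C; (2,8):dx=+9,dy=+3->C; (2,9):dx=+12,dy=+13->C
  (2,10):dx=+11,dy=+11->C; (3,4):dx=-1,dy=+2->D; (3,5):dx=+5,dy=-7->D; (3,6):dx=+7,dy=-10->D
  (3,7):dx=+3,dy=-9->D; (3,8):dx=+6,dy=-12->D; (3,9):dx=+9,dy=-2->D; (3,10):dx=+8,dy=-4->D
  (4,5):dx=+6,dy=-9->D; (4,6):dx=+8,dy=-12->D; (4,7):dx=+4,dy=-11->D; (4,8):dx=+7,dy=-14->D
  (4,9):dx=+10,dy=-4->D; (4,10):dx=+9,dy=-6->D; (5,6):dx=+2,dy=-3->D; (5,7):dx=-2,dy=-2->C
  (5,8):dx=+1,dy=-5->D; (5,9):dx=+4,dy=+5->C; (5,10):dx=+3,dy=+3->C; (6,7):dx=-4,dy=+1->D
  (6,8):dx=-1,dy=-2->C; (6,9):dx=+2,dy=+8->C; (6,10):dx=+1,dy=+6->C; (7,8):dx=+3,dy=-3->D
  (7,9):dx=+6,dy=+7->C; (7,10):dx=+5,dy=+5->C; (8,9):dx=+3,dy=+10->C; (8,10):dx=+2,dy=+8->C
  (9,10):dx=-1,dy=-2->C
Step 2: C = 22, D = 23, total pairs = 45.
Step 3: tau = (C - D)/(n(n-1)/2) = (22 - 23)/45 = -0.022222.
Step 4: Exact two-sided p-value (enumerate n! = 3628800 permutations of y under H0): p = 1.000000.
Step 5: alpha = 0.1. fail to reject H0.

tau_b = -0.0222 (C=22, D=23), p = 1.000000, fail to reject H0.


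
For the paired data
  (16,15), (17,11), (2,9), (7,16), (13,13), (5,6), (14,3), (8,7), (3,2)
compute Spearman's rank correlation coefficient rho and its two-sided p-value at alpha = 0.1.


Step 1: Rank x and y separately (midranks; no ties here).
rank(x): 16->8, 17->9, 2->1, 7->4, 13->6, 5->3, 14->7, 8->5, 3->2
rank(y): 15->8, 11->6, 9->5, 16->9, 13->7, 6->3, 3->2, 7->4, 2->1
Step 2: d_i = R_x(i) - R_y(i); compute d_i^2.
  (8-8)^2=0, (9-6)^2=9, (1-5)^2=16, (4-9)^2=25, (6-7)^2=1, (3-3)^2=0, (7-2)^2=25, (5-4)^2=1, (2-1)^2=1
sum(d^2) = 78.
Step 3: rho = 1 - 6*78 / (9*(9^2 - 1)) = 1 - 468/720 = 0.350000.
Step 4: Under H0, t = rho * sqrt((n-2)/(1-rho^2)) = 0.9885 ~ t(7).
Step 5: Two-sided p-value from the t-distribution with 7 df = 0.355820.
Step 6: alpha = 0.1. fail to reject H0.

rho = 0.3500, p = 0.355820, fail to reject H0 at alpha = 0.1.


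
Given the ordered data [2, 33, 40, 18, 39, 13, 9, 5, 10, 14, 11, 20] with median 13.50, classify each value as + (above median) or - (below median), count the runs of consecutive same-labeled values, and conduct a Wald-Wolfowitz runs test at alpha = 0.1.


Step 1: Compute median = 13.50; label A = above, B = below.
Labels in order: BAAAABBBBABA  (n_A = 6, n_B = 6)
Step 2: Count runs R = 6.
Step 3: Under H0 (random ordering), E[R] = 2*n_A*n_B/(n_A+n_B) + 1 = 2*6*6/12 + 1 = 7.0000.
        Var[R] = 2*n_A*n_B*(2*n_A*n_B - n_A - n_B) / ((n_A+n_B)^2 * (n_A+n_B-1)) = 4320/1584 = 2.7273.
        SD[R] = 1.6514.
Step 4: Continuity-corrected z = (R + 0.5 - E[R]) / SD[R] = (6 + 0.5 - 7.0000) / 1.6514 = -0.3028.
Step 5: Two-sided p-value via normal approximation = 2*(1 - Phi(|z|)) = 0.762069.
Step 6: alpha = 0.1. fail to reject H0.

R = 6, z = -0.3028, p = 0.762069, fail to reject H0.


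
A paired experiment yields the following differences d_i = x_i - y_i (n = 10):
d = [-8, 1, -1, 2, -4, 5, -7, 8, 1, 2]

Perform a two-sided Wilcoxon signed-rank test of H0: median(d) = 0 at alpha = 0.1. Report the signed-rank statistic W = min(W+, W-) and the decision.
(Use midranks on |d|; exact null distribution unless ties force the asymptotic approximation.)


Step 1: Drop any zero differences (none here) and take |d_i|.
|d| = [8, 1, 1, 2, 4, 5, 7, 8, 1, 2]
Step 2: Midrank |d_i| (ties get averaged ranks).
ranks: |8|->9.5, |1|->2, |1|->2, |2|->4.5, |4|->6, |5|->7, |7|->8, |8|->9.5, |1|->2, |2|->4.5
Step 3: Attach original signs; sum ranks with positive sign and with negative sign.
W+ = 2 + 4.5 + 7 + 9.5 + 2 + 4.5 = 29.5
W- = 9.5 + 2 + 6 + 8 = 25.5
(Check: W+ + W- = 55 should equal n(n+1)/2 = 55.)
Step 4: Test statistic W = min(W+, W-) = 25.5.
Step 5: Ties in |d|, so use the tie-corrected normal approximation.
        E[W] = n(n+1)/4 = 10*11/4 = 27.5.
        Tie groups: |d|=1 (t=3), |d|=2 (t=2), |d|=8 (t=2); sum(t^3 - t) = 36.
        Var[W] = n(n+1)(2n+1)/24 - sum(t^3-t)/48 = 2310/24 - 36/48 = 95.5.
        z = (W - E[W]) / sqrt(Var[W]) = (25.5 - 27.5) / 9.7724 = -0.2047.
        Two-sided p = 2*Phi(z) = 0.837839.
Step 6: alpha = 0.1. fail to reject H0.

W+ = 29.5, W- = 25.5, W = min = 25.5, p = 0.837839, fail to reject H0.


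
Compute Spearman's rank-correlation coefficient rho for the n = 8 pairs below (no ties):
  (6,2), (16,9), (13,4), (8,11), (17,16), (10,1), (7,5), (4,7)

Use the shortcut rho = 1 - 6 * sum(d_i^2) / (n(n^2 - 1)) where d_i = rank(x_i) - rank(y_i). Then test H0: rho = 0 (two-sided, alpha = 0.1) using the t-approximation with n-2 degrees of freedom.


Step 1: Rank x and y separately (midranks; no ties here).
rank(x): 6->2, 16->7, 13->6, 8->4, 17->8, 10->5, 7->3, 4->1
rank(y): 2->2, 9->6, 4->3, 11->7, 16->8, 1->1, 5->4, 7->5
Step 2: d_i = R_x(i) - R_y(i); compute d_i^2.
  (2-2)^2=0, (7-6)^2=1, (6-3)^2=9, (4-7)^2=9, (8-8)^2=0, (5-1)^2=16, (3-4)^2=1, (1-5)^2=16
sum(d^2) = 52.
Step 3: rho = 1 - 6*52 / (8*(8^2 - 1)) = 1 - 312/504 = 0.380952.
Step 4: Under H0, t = rho * sqrt((n-2)/(1-rho^2)) = 1.0092 ~ t(6).
Step 5: Two-sided p-value from the t-distribution with 6 df = 0.351813.
Step 6: alpha = 0.1. fail to reject H0.

rho = 0.3810, p = 0.351813, fail to reject H0 at alpha = 0.1.


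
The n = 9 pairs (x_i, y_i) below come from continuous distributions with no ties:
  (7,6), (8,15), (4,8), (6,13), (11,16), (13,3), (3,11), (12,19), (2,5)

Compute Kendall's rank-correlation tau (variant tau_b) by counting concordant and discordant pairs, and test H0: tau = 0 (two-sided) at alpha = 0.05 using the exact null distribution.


Step 1: Enumerate the 36 unordered pairs (i,j) with i<j and classify each by sign(x_j-x_i) * sign(y_j-y_i).
  (1,2):dx=+1,dy=+9->C; (1,3):dx=-3,dy=+2->D; (1,4):dx=-1,dy=+7->D; (1,5):dx=+4,dy=+10->C
  (1,6):dx=+6,dy=-3->D; (1,7):dx=-4,dy=+5->D; (1,8):dx=+5,dy=+13->C; (1,9):dx=-5,dy=-1->C
  (2,3):dx=-4,dy=-7->C; (2,4):dx=-2,dy=-2->C; (2,5):dx=+3,dy=+1->C; (2,6):dx=+5,dy=-12->D
  (2,7):dx=-5,dy=-4->C; (2,8):dx=+4,dy=+4->C; (2,9):dx=-6,dy=-10->C; (3,4):dx=+2,dy=+5->C
  (3,5):dx=+7,dy=+8->C; (3,6):dx=+9,dy=-5->D; (3,7):dx=-1,dy=+3->D; (3,8):dx=+8,dy=+11->C
  (3,9):dx=-2,dy=-3->C; (4,5):dx=+5,dy=+3->C; (4,6):dx=+7,dy=-10->D; (4,7):dx=-3,dy=-2->C
  (4,8):dx=+6,dy=+6->C; (4,9):dx=-4,dy=-8->C; (5,6):dx=+2,dy=-13->D; (5,7):dx=-8,dy=-5->C
  (5,8):dx=+1,dy=+3->C; (5,9):dx=-9,dy=-11->C; (6,7):dx=-10,dy=+8->D; (6,8):dx=-1,dy=+16->D
  (6,9):dx=-11,dy=+2->D; (7,8):dx=+9,dy=+8->C; (7,9):dx=-1,dy=-6->C; (8,9):dx=-10,dy=-14->C
Step 2: C = 24, D = 12, total pairs = 36.
Step 3: tau = (C - D)/(n(n-1)/2) = (24 - 12)/36 = 0.333333.
Step 4: Exact two-sided p-value (enumerate n! = 362880 permutations of y under H0): p = 0.259518.
Step 5: alpha = 0.05. fail to reject H0.

tau_b = 0.3333 (C=24, D=12), p = 0.259518, fail to reject H0.


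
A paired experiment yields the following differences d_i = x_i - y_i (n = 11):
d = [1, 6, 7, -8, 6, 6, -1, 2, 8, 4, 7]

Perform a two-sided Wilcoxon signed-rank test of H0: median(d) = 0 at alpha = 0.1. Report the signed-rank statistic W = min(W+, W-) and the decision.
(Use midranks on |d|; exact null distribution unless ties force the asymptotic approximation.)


Step 1: Drop any zero differences (none here) and take |d_i|.
|d| = [1, 6, 7, 8, 6, 6, 1, 2, 8, 4, 7]
Step 2: Midrank |d_i| (ties get averaged ranks).
ranks: |1|->1.5, |6|->6, |7|->8.5, |8|->10.5, |6|->6, |6|->6, |1|->1.5, |2|->3, |8|->10.5, |4|->4, |7|->8.5
Step 3: Attach original signs; sum ranks with positive sign and with negative sign.
W+ = 1.5 + 6 + 8.5 + 6 + 6 + 3 + 10.5 + 4 + 8.5 = 54
W- = 10.5 + 1.5 = 12
(Check: W+ + W- = 66 should equal n(n+1)/2 = 66.)
Step 4: Test statistic W = min(W+, W-) = 12.
Step 5: Ties in |d|, so use the tie-corrected normal approximation.
        E[W] = n(n+1)/4 = 11*12/4 = 33.
        Tie groups: |d|=1 (t=2), |d|=6 (t=3), |d|=7 (t=2), |d|=8 (t=2); sum(t^3 - t) = 42.
        Var[W] = n(n+1)(2n+1)/24 - sum(t^3-t)/48 = 3036/24 - 42/48 = 125.625.
        z = (W - E[W]) / sqrt(Var[W]) = (12 - 33) / 11.2083 = -1.8736.
        Two-sided p = 2*Phi(z) = 0.060983.
Step 6: alpha = 0.1. reject H0.

W+ = 54, W- = 12, W = min = 12, p = 0.060983, reject H0.


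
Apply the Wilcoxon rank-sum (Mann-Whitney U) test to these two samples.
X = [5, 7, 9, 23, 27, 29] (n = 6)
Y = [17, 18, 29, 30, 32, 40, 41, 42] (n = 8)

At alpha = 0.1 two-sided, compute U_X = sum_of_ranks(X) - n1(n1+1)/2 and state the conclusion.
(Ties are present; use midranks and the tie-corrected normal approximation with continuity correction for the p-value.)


Step 1: Combine and sort all 14 observations; assign midranks.
sorted (value, group): (5,X), (7,X), (9,X), (17,Y), (18,Y), (23,X), (27,X), (29,X), (29,Y), (30,Y), (32,Y), (40,Y), (41,Y), (42,Y)
ranks: 5->1, 7->2, 9->3, 17->4, 18->5, 23->6, 27->7, 29->8.5, 29->8.5, 30->10, 32->11, 40->12, 41->13, 42->14
Step 2: Rank sum for X: R1 = 1 + 2 + 3 + 6 + 7 + 8.5 = 27.5.
Step 3: U_X = R1 - n1(n1+1)/2 = 27.5 - 6*7/2 = 27.5 - 21 = 6.5.
       U_Y = n1*n2 - U_X = 48 - 6.5 = 41.5.
Step 4: Ties are present, so use the tie-corrected normal approximation (with continuity correction) for the p-value.
Step 5: p-value = 0.028013; compare to alpha = 0.1. reject H0.

U_X = 6.5, p = 0.028013, reject H0 at alpha = 0.1.


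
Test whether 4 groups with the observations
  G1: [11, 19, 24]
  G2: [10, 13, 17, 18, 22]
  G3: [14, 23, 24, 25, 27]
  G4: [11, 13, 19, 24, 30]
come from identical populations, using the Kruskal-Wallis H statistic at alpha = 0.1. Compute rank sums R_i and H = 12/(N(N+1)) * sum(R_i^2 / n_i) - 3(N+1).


Step 1: Combine all N = 18 observations and assign midranks.
sorted (value, group, rank): (10,G2,1), (11,G1,2.5), (11,G4,2.5), (13,G2,4.5), (13,G4,4.5), (14,G3,6), (17,G2,7), (18,G2,8), (19,G1,9.5), (19,G4,9.5), (22,G2,11), (23,G3,12), (24,G1,14), (24,G3,14), (24,G4,14), (25,G3,16), (27,G3,17), (30,G4,18)
Step 2: Sum ranks within each group.
R_1 = 26 (n_1 = 3)
R_2 = 31.5 (n_2 = 5)
R_3 = 65 (n_3 = 5)
R_4 = 48.5 (n_4 = 5)
Step 3: H = 12/(N(N+1)) * sum(R_i^2/n_i) - 3(N+1)
     = 12/(18*19) * (26^2/3 + 31.5^2/5 + 65^2/5 + 48.5^2/5) - 3*19
     = 0.035088 * 1739.23 - 57
     = 4.025731.
Step 4: Ties present; correction factor C = 1 - 42/(18^3 - 18) = 0.992776. Corrected H = 4.025731 / 0.992776 = 4.055024.
Step 5: Under H0, H ~ chi^2(3); p-value = 0.255583.
Step 6: alpha = 0.1. fail to reject H0.

H = 4.0550, df = 3, p = 0.255583, fail to reject H0.


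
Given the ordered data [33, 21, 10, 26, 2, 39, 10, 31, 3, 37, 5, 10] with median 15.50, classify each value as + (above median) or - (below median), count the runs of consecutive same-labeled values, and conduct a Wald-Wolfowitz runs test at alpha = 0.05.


Step 1: Compute median = 15.50; label A = above, B = below.
Labels in order: AABABABABABB  (n_A = 6, n_B = 6)
Step 2: Count runs R = 10.
Step 3: Under H0 (random ordering), E[R] = 2*n_A*n_B/(n_A+n_B) + 1 = 2*6*6/12 + 1 = 7.0000.
        Var[R] = 2*n_A*n_B*(2*n_A*n_B - n_A - n_B) / ((n_A+n_B)^2 * (n_A+n_B-1)) = 4320/1584 = 2.7273.
        SD[R] = 1.6514.
Step 4: Continuity-corrected z = (R - 0.5 - E[R]) / SD[R] = (10 - 0.5 - 7.0000) / 1.6514 = 1.5138.
Step 5: Two-sided p-value via normal approximation = 2*(1 - Phi(|z|)) = 0.130070.
Step 6: alpha = 0.05. fail to reject H0.

R = 10, z = 1.5138, p = 0.130070, fail to reject H0.


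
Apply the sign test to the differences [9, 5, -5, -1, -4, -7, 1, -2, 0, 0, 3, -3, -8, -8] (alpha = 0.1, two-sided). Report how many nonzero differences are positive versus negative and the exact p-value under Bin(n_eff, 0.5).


Step 1: Discard zero differences. Original n = 14; n_eff = number of nonzero differences = 12.
Nonzero differences (with sign): +9, +5, -5, -1, -4, -7, +1, -2, +3, -3, -8, -8
Step 2: Count signs: positive = 4, negative = 8.
Step 3: Under H0: P(positive) = 0.5, so the number of positives S ~ Bin(12, 0.5).
Step 4: Two-sided exact p-value = sum of Bin(12,0.5) probabilities at or below the observed probability = 0.387695.
Step 5: alpha = 0.1. fail to reject H0.

n_eff = 12, pos = 4, neg = 8, p = 0.387695, fail to reject H0.


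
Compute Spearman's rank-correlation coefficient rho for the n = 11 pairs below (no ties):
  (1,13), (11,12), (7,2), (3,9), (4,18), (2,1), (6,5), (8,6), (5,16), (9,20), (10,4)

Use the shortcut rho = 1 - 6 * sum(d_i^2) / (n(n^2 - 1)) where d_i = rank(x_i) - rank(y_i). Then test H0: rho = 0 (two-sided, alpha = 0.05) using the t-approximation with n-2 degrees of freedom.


Step 1: Rank x and y separately (midranks; no ties here).
rank(x): 1->1, 11->11, 7->7, 3->3, 4->4, 2->2, 6->6, 8->8, 5->5, 9->9, 10->10
rank(y): 13->8, 12->7, 2->2, 9->6, 18->10, 1->1, 5->4, 6->5, 16->9, 20->11, 4->3
Step 2: d_i = R_x(i) - R_y(i); compute d_i^2.
  (1-8)^2=49, (11-7)^2=16, (7-2)^2=25, (3-6)^2=9, (4-10)^2=36, (2-1)^2=1, (6-4)^2=4, (8-5)^2=9, (5-9)^2=16, (9-11)^2=4, (10-3)^2=49
sum(d^2) = 218.
Step 3: rho = 1 - 6*218 / (11*(11^2 - 1)) = 1 - 1308/1320 = 0.009091.
Step 4: Under H0, t = rho * sqrt((n-2)/(1-rho^2)) = 0.0273 ~ t(9).
Step 5: Two-sided p-value from the t-distribution with 9 df = 0.978837.
Step 6: alpha = 0.05. fail to reject H0.

rho = 0.0091, p = 0.978837, fail to reject H0 at alpha = 0.05.


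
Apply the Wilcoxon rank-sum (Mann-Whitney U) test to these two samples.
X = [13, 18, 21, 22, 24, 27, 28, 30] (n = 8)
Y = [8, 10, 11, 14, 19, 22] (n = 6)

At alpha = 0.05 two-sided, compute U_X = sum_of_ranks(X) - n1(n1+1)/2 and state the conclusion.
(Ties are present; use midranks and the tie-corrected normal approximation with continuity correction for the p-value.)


Step 1: Combine and sort all 14 observations; assign midranks.
sorted (value, group): (8,Y), (10,Y), (11,Y), (13,X), (14,Y), (18,X), (19,Y), (21,X), (22,X), (22,Y), (24,X), (27,X), (28,X), (30,X)
ranks: 8->1, 10->2, 11->3, 13->4, 14->5, 18->6, 19->7, 21->8, 22->9.5, 22->9.5, 24->11, 27->12, 28->13, 30->14
Step 2: Rank sum for X: R1 = 4 + 6 + 8 + 9.5 + 11 + 12 + 13 + 14 = 77.5.
Step 3: U_X = R1 - n1(n1+1)/2 = 77.5 - 8*9/2 = 77.5 - 36 = 41.5.
       U_Y = n1*n2 - U_X = 48 - 41.5 = 6.5.
Step 4: Ties are present, so use the tie-corrected normal approximation (with continuity correction) for the p-value.
Step 5: p-value = 0.028013; compare to alpha = 0.05. reject H0.

U_X = 41.5, p = 0.028013, reject H0 at alpha = 0.05.


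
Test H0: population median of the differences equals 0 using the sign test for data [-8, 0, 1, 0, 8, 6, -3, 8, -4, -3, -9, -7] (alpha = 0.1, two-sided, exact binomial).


Step 1: Discard zero differences. Original n = 12; n_eff = number of nonzero differences = 10.
Nonzero differences (with sign): -8, +1, +8, +6, -3, +8, -4, -3, -9, -7
Step 2: Count signs: positive = 4, negative = 6.
Step 3: Under H0: P(positive) = 0.5, so the number of positives S ~ Bin(10, 0.5).
Step 4: Two-sided exact p-value = sum of Bin(10,0.5) probabilities at or below the observed probability = 0.753906.
Step 5: alpha = 0.1. fail to reject H0.

n_eff = 10, pos = 4, neg = 6, p = 0.753906, fail to reject H0.


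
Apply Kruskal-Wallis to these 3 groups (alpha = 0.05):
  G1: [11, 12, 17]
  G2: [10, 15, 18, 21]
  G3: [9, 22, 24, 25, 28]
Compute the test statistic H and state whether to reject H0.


Step 1: Combine all N = 12 observations and assign midranks.
sorted (value, group, rank): (9,G3,1), (10,G2,2), (11,G1,3), (12,G1,4), (15,G2,5), (17,G1,6), (18,G2,7), (21,G2,8), (22,G3,9), (24,G3,10), (25,G3,11), (28,G3,12)
Step 2: Sum ranks within each group.
R_1 = 13 (n_1 = 3)
R_2 = 22 (n_2 = 4)
R_3 = 43 (n_3 = 5)
Step 3: H = 12/(N(N+1)) * sum(R_i^2/n_i) - 3(N+1)
     = 12/(12*13) * (13^2/3 + 22^2/4 + 43^2/5) - 3*13
     = 0.076923 * 547.133 - 39
     = 3.087179.
Step 4: No ties, so H is used without correction.
Step 5: Under H0, H ~ chi^2(2); p-value = 0.213613.
Step 6: alpha = 0.05. fail to reject H0.

H = 3.0872, df = 2, p = 0.213613, fail to reject H0.


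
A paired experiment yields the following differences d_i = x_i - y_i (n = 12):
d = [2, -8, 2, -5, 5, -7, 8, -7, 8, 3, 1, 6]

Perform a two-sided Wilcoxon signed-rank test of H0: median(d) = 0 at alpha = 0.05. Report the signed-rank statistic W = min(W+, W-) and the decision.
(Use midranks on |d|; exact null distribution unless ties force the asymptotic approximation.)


Step 1: Drop any zero differences (none here) and take |d_i|.
|d| = [2, 8, 2, 5, 5, 7, 8, 7, 8, 3, 1, 6]
Step 2: Midrank |d_i| (ties get averaged ranks).
ranks: |2|->2.5, |8|->11, |2|->2.5, |5|->5.5, |5|->5.5, |7|->8.5, |8|->11, |7|->8.5, |8|->11, |3|->4, |1|->1, |6|->7
Step 3: Attach original signs; sum ranks with positive sign and with negative sign.
W+ = 2.5 + 2.5 + 5.5 + 11 + 11 + 4 + 1 + 7 = 44.5
W- = 11 + 5.5 + 8.5 + 8.5 = 33.5
(Check: W+ + W- = 78 should equal n(n+1)/2 = 78.)
Step 4: Test statistic W = min(W+, W-) = 33.5.
Step 5: Ties in |d|, so use the tie-corrected normal approximation.
        E[W] = n(n+1)/4 = 12*13/4 = 39.
        Tie groups: |d|=2 (t=2), |d|=5 (t=2), |d|=7 (t=2), |d|=8 (t=3); sum(t^3 - t) = 42.
        Var[W] = n(n+1)(2n+1)/24 - sum(t^3-t)/48 = 3900/24 - 42/48 = 161.625.
        z = (W - E[W]) / sqrt(Var[W]) = (33.5 - 39) / 12.7132 = -0.4326.
        Two-sided p = 2*Phi(z) = 0.665290.
Step 6: alpha = 0.05. fail to reject H0.

W+ = 44.5, W- = 33.5, W = min = 33.5, p = 0.665290, fail to reject H0.


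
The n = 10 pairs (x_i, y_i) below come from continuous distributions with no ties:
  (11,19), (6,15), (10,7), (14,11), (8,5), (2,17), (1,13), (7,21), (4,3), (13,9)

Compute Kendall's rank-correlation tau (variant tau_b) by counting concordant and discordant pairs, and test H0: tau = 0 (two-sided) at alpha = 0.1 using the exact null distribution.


Step 1: Enumerate the 45 unordered pairs (i,j) with i<j and classify each by sign(x_j-x_i) * sign(y_j-y_i).
  (1,2):dx=-5,dy=-4->C; (1,3):dx=-1,dy=-12->C; (1,4):dx=+3,dy=-8->D; (1,5):dx=-3,dy=-14->C
  (1,6):dx=-9,dy=-2->C; (1,7):dx=-10,dy=-6->C; (1,8):dx=-4,dy=+2->D; (1,9):dx=-7,dy=-16->C
  (1,10):dx=+2,dy=-10->D; (2,3):dx=+4,dy=-8->D; (2,4):dx=+8,dy=-4->D; (2,5):dx=+2,dy=-10->D
  (2,6):dx=-4,dy=+2->D; (2,7):dx=-5,dy=-2->C; (2,8):dx=+1,dy=+6->C; (2,9):dx=-2,dy=-12->C
  (2,10):dx=+7,dy=-6->D; (3,4):dx=+4,dy=+4->C; (3,5):dx=-2,dy=-2->C; (3,6):dx=-8,dy=+10->D
  (3,7):dx=-9,dy=+6->D; (3,8):dx=-3,dy=+14->D; (3,9):dx=-6,dy=-4->C; (3,10):dx=+3,dy=+2->C
  (4,5):dx=-6,dy=-6->C; (4,6):dx=-12,dy=+6->D; (4,7):dx=-13,dy=+2->D; (4,8):dx=-7,dy=+10->D
  (4,9):dx=-10,dy=-8->C; (4,10):dx=-1,dy=-2->C; (5,6):dx=-6,dy=+12->D; (5,7):dx=-7,dy=+8->D
  (5,8):dx=-1,dy=+16->D; (5,9):dx=-4,dy=-2->C; (5,10):dx=+5,dy=+4->C; (6,7):dx=-1,dy=-4->C
  (6,8):dx=+5,dy=+4->C; (6,9):dx=+2,dy=-14->D; (6,10):dx=+11,dy=-8->D; (7,8):dx=+6,dy=+8->C
  (7,9):dx=+3,dy=-10->D; (7,10):dx=+12,dy=-4->D; (8,9):dx=-3,dy=-18->C; (8,10):dx=+6,dy=-12->D
  (9,10):dx=+9,dy=+6->C
Step 2: C = 23, D = 22, total pairs = 45.
Step 3: tau = (C - D)/(n(n-1)/2) = (23 - 22)/45 = 0.022222.
Step 4: Exact two-sided p-value (enumerate n! = 3628800 permutations of y under H0): p = 1.000000.
Step 5: alpha = 0.1. fail to reject H0.

tau_b = 0.0222 (C=23, D=22), p = 1.000000, fail to reject H0.


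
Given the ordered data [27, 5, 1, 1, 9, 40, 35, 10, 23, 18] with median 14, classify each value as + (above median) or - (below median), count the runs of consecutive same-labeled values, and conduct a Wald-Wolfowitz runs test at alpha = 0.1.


Step 1: Compute median = 14; label A = above, B = below.
Labels in order: ABBBBAABAA  (n_A = 5, n_B = 5)
Step 2: Count runs R = 5.
Step 3: Under H0 (random ordering), E[R] = 2*n_A*n_B/(n_A+n_B) + 1 = 2*5*5/10 + 1 = 6.0000.
        Var[R] = 2*n_A*n_B*(2*n_A*n_B - n_A - n_B) / ((n_A+n_B)^2 * (n_A+n_B-1)) = 2000/900 = 2.2222.
        SD[R] = 1.4907.
Step 4: Continuity-corrected z = (R + 0.5 - E[R]) / SD[R] = (5 + 0.5 - 6.0000) / 1.4907 = -0.3354.
Step 5: Two-sided p-value via normal approximation = 2*(1 - Phi(|z|)) = 0.737316.
Step 6: alpha = 0.1. fail to reject H0.

R = 5, z = -0.3354, p = 0.737316, fail to reject H0.


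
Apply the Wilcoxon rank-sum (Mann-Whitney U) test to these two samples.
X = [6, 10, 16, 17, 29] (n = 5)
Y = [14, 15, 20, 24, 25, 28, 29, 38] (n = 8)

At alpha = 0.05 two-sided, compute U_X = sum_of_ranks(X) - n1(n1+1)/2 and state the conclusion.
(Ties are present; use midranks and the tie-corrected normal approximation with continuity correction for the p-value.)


Step 1: Combine and sort all 13 observations; assign midranks.
sorted (value, group): (6,X), (10,X), (14,Y), (15,Y), (16,X), (17,X), (20,Y), (24,Y), (25,Y), (28,Y), (29,X), (29,Y), (38,Y)
ranks: 6->1, 10->2, 14->3, 15->4, 16->5, 17->6, 20->7, 24->8, 25->9, 28->10, 29->11.5, 29->11.5, 38->13
Step 2: Rank sum for X: R1 = 1 + 2 + 5 + 6 + 11.5 = 25.5.
Step 3: U_X = R1 - n1(n1+1)/2 = 25.5 - 5*6/2 = 25.5 - 15 = 10.5.
       U_Y = n1*n2 - U_X = 40 - 10.5 = 29.5.
Step 4: Ties are present, so use the tie-corrected normal approximation (with continuity correction) for the p-value.
Step 5: p-value = 0.187076; compare to alpha = 0.05. fail to reject H0.

U_X = 10.5, p = 0.187076, fail to reject H0 at alpha = 0.05.


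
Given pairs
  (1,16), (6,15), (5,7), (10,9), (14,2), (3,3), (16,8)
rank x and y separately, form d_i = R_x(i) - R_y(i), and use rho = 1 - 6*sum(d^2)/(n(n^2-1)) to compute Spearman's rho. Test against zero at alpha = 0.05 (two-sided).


Step 1: Rank x and y separately (midranks; no ties here).
rank(x): 1->1, 6->4, 5->3, 10->5, 14->6, 3->2, 16->7
rank(y): 16->7, 15->6, 7->3, 9->5, 2->1, 3->2, 8->4
Step 2: d_i = R_x(i) - R_y(i); compute d_i^2.
  (1-7)^2=36, (4-6)^2=4, (3-3)^2=0, (5-5)^2=0, (6-1)^2=25, (2-2)^2=0, (7-4)^2=9
sum(d^2) = 74.
Step 3: rho = 1 - 6*74 / (7*(7^2 - 1)) = 1 - 444/336 = -0.321429.
Step 4: Under H0, t = rho * sqrt((n-2)/(1-rho^2)) = -0.7590 ~ t(5).
Step 5: Two-sided p-value from the t-distribution with 5 df = 0.482072.
Step 6: alpha = 0.05. fail to reject H0.

rho = -0.3214, p = 0.482072, fail to reject H0 at alpha = 0.05.


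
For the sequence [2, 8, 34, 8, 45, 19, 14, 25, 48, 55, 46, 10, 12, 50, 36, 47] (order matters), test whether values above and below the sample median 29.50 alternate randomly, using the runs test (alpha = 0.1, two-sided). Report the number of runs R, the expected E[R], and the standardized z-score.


Step 1: Compute median = 29.50; label A = above, B = below.
Labels in order: BBABABBBAAABBAAA  (n_A = 8, n_B = 8)
Step 2: Count runs R = 8.
Step 3: Under H0 (random ordering), E[R] = 2*n_A*n_B/(n_A+n_B) + 1 = 2*8*8/16 + 1 = 9.0000.
        Var[R] = 2*n_A*n_B*(2*n_A*n_B - n_A - n_B) / ((n_A+n_B)^2 * (n_A+n_B-1)) = 14336/3840 = 3.7333.
        SD[R] = 1.9322.
Step 4: Continuity-corrected z = (R + 0.5 - E[R]) / SD[R] = (8 + 0.5 - 9.0000) / 1.9322 = -0.2588.
Step 5: Two-sided p-value via normal approximation = 2*(1 - Phi(|z|)) = 0.795809.
Step 6: alpha = 0.1. fail to reject H0.

R = 8, z = -0.2588, p = 0.795809, fail to reject H0.


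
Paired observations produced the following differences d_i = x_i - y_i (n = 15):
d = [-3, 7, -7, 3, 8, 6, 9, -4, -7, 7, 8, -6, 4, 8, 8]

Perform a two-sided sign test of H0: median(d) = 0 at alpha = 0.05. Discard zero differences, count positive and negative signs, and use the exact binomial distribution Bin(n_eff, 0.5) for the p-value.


Step 1: Discard zero differences. Original n = 15; n_eff = number of nonzero differences = 15.
Nonzero differences (with sign): -3, +7, -7, +3, +8, +6, +9, -4, -7, +7, +8, -6, +4, +8, +8
Step 2: Count signs: positive = 10, negative = 5.
Step 3: Under H0: P(positive) = 0.5, so the number of positives S ~ Bin(15, 0.5).
Step 4: Two-sided exact p-value = sum of Bin(15,0.5) probabilities at or below the observed probability = 0.301758.
Step 5: alpha = 0.05. fail to reject H0.

n_eff = 15, pos = 10, neg = 5, p = 0.301758, fail to reject H0.


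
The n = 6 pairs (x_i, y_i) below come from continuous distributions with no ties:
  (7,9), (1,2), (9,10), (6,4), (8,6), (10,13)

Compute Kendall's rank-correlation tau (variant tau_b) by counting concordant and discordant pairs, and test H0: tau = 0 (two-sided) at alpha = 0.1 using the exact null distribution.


Step 1: Enumerate the 15 unordered pairs (i,j) with i<j and classify each by sign(x_j-x_i) * sign(y_j-y_i).
  (1,2):dx=-6,dy=-7->C; (1,3):dx=+2,dy=+1->C; (1,4):dx=-1,dy=-5->C; (1,5):dx=+1,dy=-3->D
  (1,6):dx=+3,dy=+4->C; (2,3):dx=+8,dy=+8->C; (2,4):dx=+5,dy=+2->C; (2,5):dx=+7,dy=+4->C
  (2,6):dx=+9,dy=+11->C; (3,4):dx=-3,dy=-6->C; (3,5):dx=-1,dy=-4->C; (3,6):dx=+1,dy=+3->C
  (4,5):dx=+2,dy=+2->C; (4,6):dx=+4,dy=+9->C; (5,6):dx=+2,dy=+7->C
Step 2: C = 14, D = 1, total pairs = 15.
Step 3: tau = (C - D)/(n(n-1)/2) = (14 - 1)/15 = 0.866667.
Step 4: Exact two-sided p-value (enumerate n! = 720 permutations of y under H0): p = 0.016667.
Step 5: alpha = 0.1. reject H0.

tau_b = 0.8667 (C=14, D=1), p = 0.016667, reject H0.


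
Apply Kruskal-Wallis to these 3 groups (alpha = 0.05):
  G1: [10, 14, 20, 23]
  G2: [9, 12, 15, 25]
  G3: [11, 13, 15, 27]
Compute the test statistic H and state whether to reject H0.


Step 1: Combine all N = 12 observations and assign midranks.
sorted (value, group, rank): (9,G2,1), (10,G1,2), (11,G3,3), (12,G2,4), (13,G3,5), (14,G1,6), (15,G2,7.5), (15,G3,7.5), (20,G1,9), (23,G1,10), (25,G2,11), (27,G3,12)
Step 2: Sum ranks within each group.
R_1 = 27 (n_1 = 4)
R_2 = 23.5 (n_2 = 4)
R_3 = 27.5 (n_3 = 4)
Step 3: H = 12/(N(N+1)) * sum(R_i^2/n_i) - 3(N+1)
     = 12/(12*13) * (27^2/4 + 23.5^2/4 + 27.5^2/4) - 3*13
     = 0.076923 * 509.375 - 39
     = 0.182692.
Step 4: Ties present; correction factor C = 1 - 6/(12^3 - 12) = 0.996503. Corrected H = 0.182692 / 0.996503 = 0.183333.
Step 5: Under H0, H ~ chi^2(2); p-value = 0.912409.
Step 6: alpha = 0.05. fail to reject H0.

H = 0.1833, df = 2, p = 0.912409, fail to reject H0.


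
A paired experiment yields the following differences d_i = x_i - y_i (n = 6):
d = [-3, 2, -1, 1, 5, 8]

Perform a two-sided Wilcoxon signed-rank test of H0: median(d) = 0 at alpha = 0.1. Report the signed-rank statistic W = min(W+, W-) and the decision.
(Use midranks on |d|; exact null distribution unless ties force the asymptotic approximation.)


Step 1: Drop any zero differences (none here) and take |d_i|.
|d| = [3, 2, 1, 1, 5, 8]
Step 2: Midrank |d_i| (ties get averaged ranks).
ranks: |3|->4, |2|->3, |1|->1.5, |1|->1.5, |5|->5, |8|->6
Step 3: Attach original signs; sum ranks with positive sign and with negative sign.
W+ = 3 + 1.5 + 5 + 6 = 15.5
W- = 4 + 1.5 = 5.5
(Check: W+ + W- = 21 should equal n(n+1)/2 = 21.)
Step 4: Test statistic W = min(W+, W-) = 5.5.
Step 5: Ties in |d|, so use the tie-corrected normal approximation.
        E[W] = n(n+1)/4 = 6*7/4 = 10.5.
        Tie groups: |d|=1 (t=2); sum(t^3 - t) = 6.
        Var[W] = n(n+1)(2n+1)/24 - sum(t^3-t)/48 = 546/24 - 6/48 = 22.625.
        z = (W - E[W]) / sqrt(Var[W]) = (5.5 - 10.5) / 4.7566 = -1.0512.
        Two-sided p = 2*Phi(z) = 0.293177.
Step 6: alpha = 0.1. fail to reject H0.

W+ = 15.5, W- = 5.5, W = min = 5.5, p = 0.293177, fail to reject H0.


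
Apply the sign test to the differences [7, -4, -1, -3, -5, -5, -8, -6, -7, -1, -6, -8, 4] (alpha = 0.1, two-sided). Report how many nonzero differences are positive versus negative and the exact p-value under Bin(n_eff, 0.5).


Step 1: Discard zero differences. Original n = 13; n_eff = number of nonzero differences = 13.
Nonzero differences (with sign): +7, -4, -1, -3, -5, -5, -8, -6, -7, -1, -6, -8, +4
Step 2: Count signs: positive = 2, negative = 11.
Step 3: Under H0: P(positive) = 0.5, so the number of positives S ~ Bin(13, 0.5).
Step 4: Two-sided exact p-value = sum of Bin(13,0.5) probabilities at or below the observed probability = 0.022461.
Step 5: alpha = 0.1. reject H0.

n_eff = 13, pos = 2, neg = 11, p = 0.022461, reject H0.
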